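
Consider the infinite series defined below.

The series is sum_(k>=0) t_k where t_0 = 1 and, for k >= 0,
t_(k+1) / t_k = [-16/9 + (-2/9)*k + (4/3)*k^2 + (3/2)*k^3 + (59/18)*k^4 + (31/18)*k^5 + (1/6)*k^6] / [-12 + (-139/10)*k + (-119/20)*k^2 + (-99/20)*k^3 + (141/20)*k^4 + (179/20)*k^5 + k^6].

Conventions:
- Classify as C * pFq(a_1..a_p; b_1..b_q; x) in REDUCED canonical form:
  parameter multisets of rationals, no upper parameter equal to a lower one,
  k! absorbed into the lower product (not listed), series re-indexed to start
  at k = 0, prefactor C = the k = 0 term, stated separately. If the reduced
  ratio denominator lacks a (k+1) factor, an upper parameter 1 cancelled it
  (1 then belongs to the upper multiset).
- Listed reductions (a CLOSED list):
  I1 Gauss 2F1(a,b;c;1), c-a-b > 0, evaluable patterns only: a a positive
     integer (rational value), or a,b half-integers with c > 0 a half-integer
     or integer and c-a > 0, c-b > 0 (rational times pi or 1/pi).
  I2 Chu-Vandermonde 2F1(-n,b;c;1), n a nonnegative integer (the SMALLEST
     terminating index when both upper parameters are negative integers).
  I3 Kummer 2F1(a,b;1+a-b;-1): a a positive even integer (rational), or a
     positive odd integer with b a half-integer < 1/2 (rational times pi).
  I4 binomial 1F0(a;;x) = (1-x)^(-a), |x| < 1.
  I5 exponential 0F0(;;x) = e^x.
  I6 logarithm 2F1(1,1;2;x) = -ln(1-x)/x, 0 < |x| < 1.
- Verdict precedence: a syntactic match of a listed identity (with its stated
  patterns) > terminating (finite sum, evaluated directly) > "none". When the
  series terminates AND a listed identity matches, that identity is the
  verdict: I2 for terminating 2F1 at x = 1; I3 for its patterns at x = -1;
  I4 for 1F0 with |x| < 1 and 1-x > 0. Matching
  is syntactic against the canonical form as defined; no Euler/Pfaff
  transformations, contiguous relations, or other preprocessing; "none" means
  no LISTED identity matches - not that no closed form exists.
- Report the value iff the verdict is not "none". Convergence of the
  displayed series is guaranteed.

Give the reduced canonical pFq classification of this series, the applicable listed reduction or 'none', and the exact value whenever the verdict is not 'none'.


Reduced: x = 1/6, 3F2, upper = {-2/3, 1, 2}, lower = {-5/4, 6/5}, C = 1. Verdict: none here - no I1-I6 shape fits x = 1/6 with lower {-5/4, 6/5}.

Key step: x = (1/6) and factor the ratio over Q (C = 1): negated roots = parameters.
Consecutive-term ratio: r(k) = (1/6) * (k-2/3) (k+1) (k+2) / [(k-5/4) (k+6/5) (k+1)] - poly over poly, x = (1/6) from leading terms; C = 1 at k = 0.


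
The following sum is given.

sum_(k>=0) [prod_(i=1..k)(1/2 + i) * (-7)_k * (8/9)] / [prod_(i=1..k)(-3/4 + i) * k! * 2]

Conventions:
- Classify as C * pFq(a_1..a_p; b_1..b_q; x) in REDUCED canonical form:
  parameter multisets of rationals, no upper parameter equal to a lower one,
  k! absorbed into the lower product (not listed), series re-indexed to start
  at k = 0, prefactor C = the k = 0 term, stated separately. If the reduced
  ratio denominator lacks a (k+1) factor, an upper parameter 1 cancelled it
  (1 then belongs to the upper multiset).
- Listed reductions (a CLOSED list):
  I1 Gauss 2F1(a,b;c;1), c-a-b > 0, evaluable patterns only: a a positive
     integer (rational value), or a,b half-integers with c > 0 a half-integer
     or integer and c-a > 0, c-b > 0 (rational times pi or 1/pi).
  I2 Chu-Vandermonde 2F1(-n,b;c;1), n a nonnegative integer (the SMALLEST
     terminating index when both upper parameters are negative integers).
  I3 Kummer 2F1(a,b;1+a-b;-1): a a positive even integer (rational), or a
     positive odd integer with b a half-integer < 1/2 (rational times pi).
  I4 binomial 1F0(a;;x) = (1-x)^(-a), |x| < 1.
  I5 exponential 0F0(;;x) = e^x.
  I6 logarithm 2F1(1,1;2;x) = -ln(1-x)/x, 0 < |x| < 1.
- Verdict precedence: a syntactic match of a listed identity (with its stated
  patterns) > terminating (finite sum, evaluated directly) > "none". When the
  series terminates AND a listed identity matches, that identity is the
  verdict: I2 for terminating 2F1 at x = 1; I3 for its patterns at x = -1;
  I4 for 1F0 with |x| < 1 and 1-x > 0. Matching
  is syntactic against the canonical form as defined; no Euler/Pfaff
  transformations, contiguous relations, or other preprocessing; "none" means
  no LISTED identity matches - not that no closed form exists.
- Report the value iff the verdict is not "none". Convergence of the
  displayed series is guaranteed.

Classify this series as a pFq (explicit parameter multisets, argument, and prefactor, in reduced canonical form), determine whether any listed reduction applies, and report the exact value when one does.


Reduced: x = 1, 2F1, upper = {-7, 3/2}, lower = {1/4}, C = 4/9. Verdict: the Chu-Vandermonde identity I2 applies (terminating 2F1 at x = 1 with n = 7, b = 3/2, c = 1/4). Hence: 836/29835.

Key step: x = 1 and the lower running product (prefactor 4/9) is a rising factorial.
Step ratio: r(k) = 1 * (k-7) (k+3/2) / [(k+1/4) (k+1)] - rational in k. x = 1; t_0 = 4/9; negate the roots.


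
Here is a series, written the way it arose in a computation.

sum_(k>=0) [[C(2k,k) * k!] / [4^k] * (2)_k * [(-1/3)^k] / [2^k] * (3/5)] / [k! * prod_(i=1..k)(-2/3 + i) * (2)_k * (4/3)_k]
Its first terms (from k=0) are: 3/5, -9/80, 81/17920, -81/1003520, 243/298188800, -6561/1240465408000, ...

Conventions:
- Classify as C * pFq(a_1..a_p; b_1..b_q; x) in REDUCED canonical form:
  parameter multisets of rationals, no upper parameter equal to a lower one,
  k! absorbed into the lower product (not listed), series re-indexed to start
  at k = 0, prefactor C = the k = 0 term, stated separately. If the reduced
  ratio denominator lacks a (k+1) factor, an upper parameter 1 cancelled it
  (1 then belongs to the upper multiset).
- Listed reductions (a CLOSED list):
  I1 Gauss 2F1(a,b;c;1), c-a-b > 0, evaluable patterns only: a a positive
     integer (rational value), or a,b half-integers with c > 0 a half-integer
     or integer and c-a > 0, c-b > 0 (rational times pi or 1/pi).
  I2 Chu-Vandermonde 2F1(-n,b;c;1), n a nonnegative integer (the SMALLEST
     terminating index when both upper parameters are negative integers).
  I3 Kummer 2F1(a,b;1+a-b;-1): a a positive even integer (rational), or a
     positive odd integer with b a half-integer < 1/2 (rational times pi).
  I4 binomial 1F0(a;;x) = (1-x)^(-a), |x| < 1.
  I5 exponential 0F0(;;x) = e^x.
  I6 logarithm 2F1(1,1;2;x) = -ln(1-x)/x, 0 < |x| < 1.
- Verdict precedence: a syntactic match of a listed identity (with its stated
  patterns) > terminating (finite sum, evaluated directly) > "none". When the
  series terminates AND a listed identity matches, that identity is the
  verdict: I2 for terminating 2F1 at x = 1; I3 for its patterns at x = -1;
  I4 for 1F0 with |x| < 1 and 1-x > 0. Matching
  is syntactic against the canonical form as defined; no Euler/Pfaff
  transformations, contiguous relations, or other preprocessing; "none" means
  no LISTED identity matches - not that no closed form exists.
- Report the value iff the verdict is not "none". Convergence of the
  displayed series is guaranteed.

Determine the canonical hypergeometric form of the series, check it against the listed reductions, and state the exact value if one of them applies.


With C = 3/5: the canonical form is 1F2(1/2; 1/3, 4/3; -1/6). Verdict: no listed reduction: x = -1/6 and upper {1/2} fail every I1-I6 pattern.

Structural cue: t_0 being 3/5, the parameter 2 appears in both the upper and lower lists and cancels.
Ratio: r(k) = (-1/6) * (k+1/2) / [(k+1/3) (k+4/3) (k+1)] - rational in k. x = (-1/6); t_0 = 3/5; negate the roots.


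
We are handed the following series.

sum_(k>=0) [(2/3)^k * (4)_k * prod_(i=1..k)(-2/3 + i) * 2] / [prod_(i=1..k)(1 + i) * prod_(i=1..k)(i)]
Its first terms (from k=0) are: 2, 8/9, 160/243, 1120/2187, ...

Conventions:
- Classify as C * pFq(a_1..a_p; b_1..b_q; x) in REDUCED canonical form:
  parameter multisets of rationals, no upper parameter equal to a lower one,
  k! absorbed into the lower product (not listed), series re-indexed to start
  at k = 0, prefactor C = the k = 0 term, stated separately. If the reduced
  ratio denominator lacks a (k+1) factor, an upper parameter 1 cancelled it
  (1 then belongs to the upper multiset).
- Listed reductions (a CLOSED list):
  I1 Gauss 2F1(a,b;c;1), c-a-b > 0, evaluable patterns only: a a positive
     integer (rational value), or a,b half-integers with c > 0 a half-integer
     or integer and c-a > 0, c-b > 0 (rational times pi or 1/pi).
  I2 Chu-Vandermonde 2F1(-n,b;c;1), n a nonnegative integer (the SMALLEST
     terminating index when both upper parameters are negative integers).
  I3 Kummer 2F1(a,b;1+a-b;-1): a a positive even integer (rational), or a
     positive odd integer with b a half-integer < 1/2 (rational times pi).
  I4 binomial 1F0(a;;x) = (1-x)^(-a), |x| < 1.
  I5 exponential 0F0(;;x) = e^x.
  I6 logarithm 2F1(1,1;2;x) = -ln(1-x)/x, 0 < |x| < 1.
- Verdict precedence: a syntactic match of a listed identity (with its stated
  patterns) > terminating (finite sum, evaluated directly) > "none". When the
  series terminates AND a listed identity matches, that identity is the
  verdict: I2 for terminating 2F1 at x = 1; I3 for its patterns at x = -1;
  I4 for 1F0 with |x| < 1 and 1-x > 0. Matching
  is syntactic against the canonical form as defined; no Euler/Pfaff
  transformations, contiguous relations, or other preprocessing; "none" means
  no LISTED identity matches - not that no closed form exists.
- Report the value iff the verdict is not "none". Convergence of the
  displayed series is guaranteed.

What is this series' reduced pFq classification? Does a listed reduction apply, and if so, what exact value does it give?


Classification (C = 2): 2F1 with upper {1/3, 4}, lower {2}, argument x = 2/3. Verdict: none. A 2F1 with upper {1/3, 4} fits none of I1-I6 at x = 2/3; the sum runs forever.

Key step: t_0 being 2, the product of the first k integers (prefactor 2) is k!.
Step ratio: r(k) = (2/3) * (k+1/3) (k+4) / [(k+2) (k+1)] - rational in k. x = (2/3); t_0 = 2; negate the roots.


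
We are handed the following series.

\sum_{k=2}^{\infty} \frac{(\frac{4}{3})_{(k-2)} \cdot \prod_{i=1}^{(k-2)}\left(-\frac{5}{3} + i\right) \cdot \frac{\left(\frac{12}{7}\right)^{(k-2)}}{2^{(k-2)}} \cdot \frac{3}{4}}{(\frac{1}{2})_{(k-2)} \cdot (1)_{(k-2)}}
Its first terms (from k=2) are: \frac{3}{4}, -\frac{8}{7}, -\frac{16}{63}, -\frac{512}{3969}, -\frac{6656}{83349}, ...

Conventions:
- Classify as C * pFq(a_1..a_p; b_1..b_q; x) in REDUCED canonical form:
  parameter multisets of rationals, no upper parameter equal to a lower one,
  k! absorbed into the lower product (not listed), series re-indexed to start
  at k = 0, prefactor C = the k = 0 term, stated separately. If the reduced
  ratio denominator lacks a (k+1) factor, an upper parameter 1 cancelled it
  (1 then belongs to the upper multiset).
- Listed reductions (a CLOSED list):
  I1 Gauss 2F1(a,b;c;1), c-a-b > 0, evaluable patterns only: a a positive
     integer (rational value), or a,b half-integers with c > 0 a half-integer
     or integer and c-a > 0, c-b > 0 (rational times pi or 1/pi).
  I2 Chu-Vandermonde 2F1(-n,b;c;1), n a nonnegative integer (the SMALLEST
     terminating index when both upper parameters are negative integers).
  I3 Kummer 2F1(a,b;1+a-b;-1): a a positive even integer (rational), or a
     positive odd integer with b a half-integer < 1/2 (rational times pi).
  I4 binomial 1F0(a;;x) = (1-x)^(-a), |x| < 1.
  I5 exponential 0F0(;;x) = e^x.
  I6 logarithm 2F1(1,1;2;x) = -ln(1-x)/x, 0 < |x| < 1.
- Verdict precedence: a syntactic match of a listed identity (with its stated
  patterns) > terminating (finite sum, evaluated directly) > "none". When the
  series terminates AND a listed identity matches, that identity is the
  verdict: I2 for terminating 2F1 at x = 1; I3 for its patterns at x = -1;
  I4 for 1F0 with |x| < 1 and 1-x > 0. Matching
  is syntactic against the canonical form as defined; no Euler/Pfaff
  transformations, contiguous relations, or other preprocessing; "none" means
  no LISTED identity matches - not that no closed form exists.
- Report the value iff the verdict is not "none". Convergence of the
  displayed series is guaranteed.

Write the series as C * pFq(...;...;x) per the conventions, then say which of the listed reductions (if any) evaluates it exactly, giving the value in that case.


Classification (C = \frac{3}{4}): 2F1 with upper {-\frac{2}{3}, \frac{4}{3}}, lower {\frac{1}{2}}, argument x = \frac{6}{7}. Verdict: none - at argument \frac{6}{7} the multisets {-\frac{2}{3}, \frac{4}{3}} ; {\frac{1}{2}} match no listed identity.

Key step: t_0 being \frac{3}{4}, the running product (prefactor 3/4) telescopes to a rising factorial.
Ratio: r(k) = \frac{6}{7} * (k-\frac{2}{3}) (k+\frac{4}{3}) / [(k+\frac{1}{2}) (k+1)] - rational; roots negated = parameters, x = \frac{6}{7}, C = \frac{3}{4}.


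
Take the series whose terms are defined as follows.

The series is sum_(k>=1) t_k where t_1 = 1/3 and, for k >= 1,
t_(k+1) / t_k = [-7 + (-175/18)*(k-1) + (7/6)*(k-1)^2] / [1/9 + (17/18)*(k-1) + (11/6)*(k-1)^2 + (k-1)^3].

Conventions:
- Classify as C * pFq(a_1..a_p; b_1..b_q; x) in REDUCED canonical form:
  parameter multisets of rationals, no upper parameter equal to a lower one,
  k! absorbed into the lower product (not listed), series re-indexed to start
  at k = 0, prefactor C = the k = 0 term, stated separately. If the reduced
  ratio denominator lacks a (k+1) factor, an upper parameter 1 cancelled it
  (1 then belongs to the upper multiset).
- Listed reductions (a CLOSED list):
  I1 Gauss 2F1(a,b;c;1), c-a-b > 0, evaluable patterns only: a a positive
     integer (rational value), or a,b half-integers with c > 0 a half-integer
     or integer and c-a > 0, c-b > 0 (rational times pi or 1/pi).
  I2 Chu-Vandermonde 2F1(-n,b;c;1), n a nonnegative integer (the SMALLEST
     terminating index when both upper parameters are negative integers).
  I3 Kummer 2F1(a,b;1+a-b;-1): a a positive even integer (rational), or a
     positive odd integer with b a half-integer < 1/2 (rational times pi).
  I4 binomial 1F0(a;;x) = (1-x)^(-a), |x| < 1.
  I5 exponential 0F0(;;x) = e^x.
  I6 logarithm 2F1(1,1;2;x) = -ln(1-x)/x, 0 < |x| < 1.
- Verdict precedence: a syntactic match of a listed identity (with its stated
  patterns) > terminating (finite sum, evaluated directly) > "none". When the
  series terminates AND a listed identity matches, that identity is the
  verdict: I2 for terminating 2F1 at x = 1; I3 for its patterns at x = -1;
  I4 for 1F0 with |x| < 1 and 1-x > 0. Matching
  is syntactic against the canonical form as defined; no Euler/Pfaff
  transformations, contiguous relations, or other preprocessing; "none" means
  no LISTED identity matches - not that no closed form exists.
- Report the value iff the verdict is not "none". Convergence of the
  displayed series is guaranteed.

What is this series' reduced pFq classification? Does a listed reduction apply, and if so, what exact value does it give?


Classification (C = 1/3): 1F1 with upper {-9}, lower {1/6}, argument x = 7/6. Verdict: terminating. (-9)_k vanishes past k = 9, leaving a 10-term sum, computed directly. Hence: 625898016/304557175.

Key step: t_0 = 1/3 here, and the expanded ratio factors over Q; C = 1/3, x = 7/6, roots give parameters.
Consecutive-term ratio: r(k) = (7/6) * (k-9) / [(k+1/6) (k+1)] - poly over poly, x = (7/6) from leading terms; C = 1/3 at k = 0.


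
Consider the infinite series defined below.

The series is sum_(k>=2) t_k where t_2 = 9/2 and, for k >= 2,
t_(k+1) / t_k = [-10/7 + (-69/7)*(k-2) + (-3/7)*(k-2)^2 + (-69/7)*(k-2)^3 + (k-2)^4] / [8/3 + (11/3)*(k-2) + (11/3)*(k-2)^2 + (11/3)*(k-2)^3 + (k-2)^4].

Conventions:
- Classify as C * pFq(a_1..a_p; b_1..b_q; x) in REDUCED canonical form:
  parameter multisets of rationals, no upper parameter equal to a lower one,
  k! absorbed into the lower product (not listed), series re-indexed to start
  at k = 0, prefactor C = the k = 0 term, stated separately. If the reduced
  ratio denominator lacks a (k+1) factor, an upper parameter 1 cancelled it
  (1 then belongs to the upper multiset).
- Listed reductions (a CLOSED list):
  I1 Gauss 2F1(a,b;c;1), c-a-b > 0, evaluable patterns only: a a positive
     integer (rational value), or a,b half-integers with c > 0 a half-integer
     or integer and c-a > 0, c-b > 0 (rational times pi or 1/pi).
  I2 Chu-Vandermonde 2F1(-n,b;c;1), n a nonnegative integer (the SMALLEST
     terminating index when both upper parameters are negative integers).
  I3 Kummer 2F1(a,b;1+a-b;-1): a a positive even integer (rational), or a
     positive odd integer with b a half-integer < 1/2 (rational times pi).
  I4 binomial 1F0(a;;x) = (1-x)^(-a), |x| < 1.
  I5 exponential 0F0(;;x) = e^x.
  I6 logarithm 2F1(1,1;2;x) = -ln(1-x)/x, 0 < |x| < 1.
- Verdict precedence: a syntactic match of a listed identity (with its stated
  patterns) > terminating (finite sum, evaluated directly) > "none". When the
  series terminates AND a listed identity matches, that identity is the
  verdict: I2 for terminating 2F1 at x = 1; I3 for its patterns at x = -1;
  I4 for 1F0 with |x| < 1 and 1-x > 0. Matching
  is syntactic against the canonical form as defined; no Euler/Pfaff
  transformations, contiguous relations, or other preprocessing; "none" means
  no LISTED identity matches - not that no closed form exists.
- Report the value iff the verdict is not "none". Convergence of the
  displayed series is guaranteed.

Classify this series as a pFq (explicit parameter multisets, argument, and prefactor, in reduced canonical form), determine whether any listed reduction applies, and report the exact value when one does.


With C = 9/2: the canonical form is 2F1(-10, 1/7; 8/3; 1). Verdict: Vandermonde's identity (I2) fires (terminating 2F1 at x = 1 with n = 10, b = 1/7, c = 8/3). Its exact value is 35730334580985/10187187379936.

Key observation: from the first term 9/2: the ratio is unreduced: k^2 + 1 divides both sides (C = 9/2).
Term ratio: r(k) = 1 * (k-10) (k+1/7) / [(k+8/3) (k+1)] - rational in k. x = 1; t_0 = 9/2; negate the roots.


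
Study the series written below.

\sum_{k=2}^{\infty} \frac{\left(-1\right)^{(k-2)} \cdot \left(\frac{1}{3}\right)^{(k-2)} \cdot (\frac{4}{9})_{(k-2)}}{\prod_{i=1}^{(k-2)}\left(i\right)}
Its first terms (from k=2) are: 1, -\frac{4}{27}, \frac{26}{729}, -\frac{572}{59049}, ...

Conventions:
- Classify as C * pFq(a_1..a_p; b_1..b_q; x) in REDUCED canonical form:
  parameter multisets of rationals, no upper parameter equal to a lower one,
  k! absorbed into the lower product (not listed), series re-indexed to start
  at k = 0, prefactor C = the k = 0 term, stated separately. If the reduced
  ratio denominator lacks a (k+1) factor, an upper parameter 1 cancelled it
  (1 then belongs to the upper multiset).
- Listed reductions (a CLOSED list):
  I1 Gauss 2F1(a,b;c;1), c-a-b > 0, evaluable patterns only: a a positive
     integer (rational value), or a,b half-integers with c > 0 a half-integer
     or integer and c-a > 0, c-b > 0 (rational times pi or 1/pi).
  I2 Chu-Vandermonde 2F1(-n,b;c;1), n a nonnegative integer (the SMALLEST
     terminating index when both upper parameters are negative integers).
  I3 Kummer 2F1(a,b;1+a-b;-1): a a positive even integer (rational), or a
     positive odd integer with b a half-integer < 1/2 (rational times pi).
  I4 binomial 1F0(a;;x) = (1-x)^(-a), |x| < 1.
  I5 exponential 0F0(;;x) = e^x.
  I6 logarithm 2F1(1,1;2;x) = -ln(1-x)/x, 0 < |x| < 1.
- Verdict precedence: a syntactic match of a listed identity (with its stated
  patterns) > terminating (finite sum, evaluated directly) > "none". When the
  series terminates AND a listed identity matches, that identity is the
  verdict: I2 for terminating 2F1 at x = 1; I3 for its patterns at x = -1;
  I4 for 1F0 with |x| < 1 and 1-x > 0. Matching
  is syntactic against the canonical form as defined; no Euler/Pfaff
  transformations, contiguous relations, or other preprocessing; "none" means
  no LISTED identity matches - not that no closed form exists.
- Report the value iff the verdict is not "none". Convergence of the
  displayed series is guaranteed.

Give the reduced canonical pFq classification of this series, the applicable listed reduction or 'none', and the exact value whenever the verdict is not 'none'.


Structural cue: with t_0 = 1, the (-1)^k factor (prefactor 1) folds into the argument's sign.
Ratio: r(k) = -\frac{1}{3} * (k+\frac{4}{9}) / [(k+1)] - rational; roots negated = parameters, x = -\frac{1}{3}, C = 1.

This is 1 * 1F0(\frac{4}{9}; -; -\frac{1}{3}) in reduced canonical form. Verdict: this is the binomial series (I4) (the 1F0 binomial series: exponent -4/9, x = -\frac{1}{3}). Exact value: \left(\frac{4}{3}\right)^{-\frac{4}{9}}.


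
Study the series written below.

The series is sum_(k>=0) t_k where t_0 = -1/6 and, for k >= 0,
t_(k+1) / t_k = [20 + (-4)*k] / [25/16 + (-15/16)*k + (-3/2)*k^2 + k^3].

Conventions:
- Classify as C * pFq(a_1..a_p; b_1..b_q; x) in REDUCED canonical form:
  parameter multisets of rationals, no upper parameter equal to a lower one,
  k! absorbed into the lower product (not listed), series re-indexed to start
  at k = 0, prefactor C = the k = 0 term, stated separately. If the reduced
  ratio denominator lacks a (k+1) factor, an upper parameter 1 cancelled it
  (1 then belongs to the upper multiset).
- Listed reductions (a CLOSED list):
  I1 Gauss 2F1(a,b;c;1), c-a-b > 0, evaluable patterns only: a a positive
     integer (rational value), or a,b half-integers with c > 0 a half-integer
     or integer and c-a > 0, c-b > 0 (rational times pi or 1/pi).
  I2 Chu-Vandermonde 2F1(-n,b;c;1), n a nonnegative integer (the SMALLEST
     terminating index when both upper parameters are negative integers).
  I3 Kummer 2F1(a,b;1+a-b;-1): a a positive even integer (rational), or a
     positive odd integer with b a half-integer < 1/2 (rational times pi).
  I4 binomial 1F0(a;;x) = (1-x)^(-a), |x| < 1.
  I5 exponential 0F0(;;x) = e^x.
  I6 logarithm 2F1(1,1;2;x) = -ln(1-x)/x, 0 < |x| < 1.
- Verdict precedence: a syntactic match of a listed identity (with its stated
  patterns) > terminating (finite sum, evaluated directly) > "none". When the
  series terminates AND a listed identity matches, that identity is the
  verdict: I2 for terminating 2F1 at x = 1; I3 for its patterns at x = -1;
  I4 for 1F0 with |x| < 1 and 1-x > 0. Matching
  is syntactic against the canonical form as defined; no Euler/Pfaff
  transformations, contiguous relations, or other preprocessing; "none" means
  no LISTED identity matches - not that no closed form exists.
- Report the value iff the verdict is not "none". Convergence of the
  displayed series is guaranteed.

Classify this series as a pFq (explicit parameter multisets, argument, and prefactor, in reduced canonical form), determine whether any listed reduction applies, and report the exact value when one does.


At argument -4: a 1F2 with upper {-5}, lower {-5/4, -5/4}, scaled by C = -1/6. Verdict: terminating - upper parameter -5 makes this a finite sum (last index 5), evaluated exactly. Sum: -28970551369/8004150.

Structural cue: with t_0 = -1/6, the expanded ratio factors over Q; C = -1/6, x = -4, roots give parameters.
Term ratio: r(k) = (-4) * (k-5) / [(k-5/4) (k-5/4) (k+1)] ; factor over Q: parameters, x = (-4), and C = -1/6.


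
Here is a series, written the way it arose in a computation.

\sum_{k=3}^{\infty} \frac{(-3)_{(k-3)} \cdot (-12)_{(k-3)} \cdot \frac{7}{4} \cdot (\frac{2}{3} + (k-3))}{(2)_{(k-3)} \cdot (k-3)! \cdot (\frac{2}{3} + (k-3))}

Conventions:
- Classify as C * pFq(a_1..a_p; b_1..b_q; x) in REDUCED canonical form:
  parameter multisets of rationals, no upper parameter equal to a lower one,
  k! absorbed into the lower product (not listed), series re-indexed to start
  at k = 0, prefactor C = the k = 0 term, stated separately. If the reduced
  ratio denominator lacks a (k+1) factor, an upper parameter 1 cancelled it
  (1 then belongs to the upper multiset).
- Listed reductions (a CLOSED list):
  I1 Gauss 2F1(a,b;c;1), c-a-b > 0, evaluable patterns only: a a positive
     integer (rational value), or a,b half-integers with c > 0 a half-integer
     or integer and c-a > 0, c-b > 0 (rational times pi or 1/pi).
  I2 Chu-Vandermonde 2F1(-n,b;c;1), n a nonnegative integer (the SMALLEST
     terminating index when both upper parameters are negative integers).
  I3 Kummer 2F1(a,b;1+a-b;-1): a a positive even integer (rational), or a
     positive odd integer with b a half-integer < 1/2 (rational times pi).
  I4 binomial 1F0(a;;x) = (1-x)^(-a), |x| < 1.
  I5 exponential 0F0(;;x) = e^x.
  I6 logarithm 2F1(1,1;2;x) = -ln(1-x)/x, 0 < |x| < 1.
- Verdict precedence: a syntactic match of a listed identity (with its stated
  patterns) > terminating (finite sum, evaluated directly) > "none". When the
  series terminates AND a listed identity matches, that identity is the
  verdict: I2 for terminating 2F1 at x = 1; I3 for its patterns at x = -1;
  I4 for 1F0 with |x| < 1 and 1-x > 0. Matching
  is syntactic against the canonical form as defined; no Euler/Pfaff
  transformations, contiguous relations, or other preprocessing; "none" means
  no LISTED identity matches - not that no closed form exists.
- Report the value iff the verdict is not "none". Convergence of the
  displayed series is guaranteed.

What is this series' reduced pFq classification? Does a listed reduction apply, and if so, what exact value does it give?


The tell: t_0 being \frac{7}{4}, the factor k + 2/3 cancels (top and bottom), leaving C = 7/4, x = 1.
Consecutive-term ratio: r(k) = 1 * (k-12) (k-3) / [(k+2) (k+1)] - rational in k, leading ratio 1; with t_0 = \frac{7}{4}, classification follows.

The series (x = 1) is 2F1: upper {-12, -3}, lower {2}, prefactor \frac{7}{4}. Verdict: Chu-Vandermonde (I2) matches (terminating 2F1 at x = 1 with n = 3, b = -12, c = 2). Its exact value is 245.


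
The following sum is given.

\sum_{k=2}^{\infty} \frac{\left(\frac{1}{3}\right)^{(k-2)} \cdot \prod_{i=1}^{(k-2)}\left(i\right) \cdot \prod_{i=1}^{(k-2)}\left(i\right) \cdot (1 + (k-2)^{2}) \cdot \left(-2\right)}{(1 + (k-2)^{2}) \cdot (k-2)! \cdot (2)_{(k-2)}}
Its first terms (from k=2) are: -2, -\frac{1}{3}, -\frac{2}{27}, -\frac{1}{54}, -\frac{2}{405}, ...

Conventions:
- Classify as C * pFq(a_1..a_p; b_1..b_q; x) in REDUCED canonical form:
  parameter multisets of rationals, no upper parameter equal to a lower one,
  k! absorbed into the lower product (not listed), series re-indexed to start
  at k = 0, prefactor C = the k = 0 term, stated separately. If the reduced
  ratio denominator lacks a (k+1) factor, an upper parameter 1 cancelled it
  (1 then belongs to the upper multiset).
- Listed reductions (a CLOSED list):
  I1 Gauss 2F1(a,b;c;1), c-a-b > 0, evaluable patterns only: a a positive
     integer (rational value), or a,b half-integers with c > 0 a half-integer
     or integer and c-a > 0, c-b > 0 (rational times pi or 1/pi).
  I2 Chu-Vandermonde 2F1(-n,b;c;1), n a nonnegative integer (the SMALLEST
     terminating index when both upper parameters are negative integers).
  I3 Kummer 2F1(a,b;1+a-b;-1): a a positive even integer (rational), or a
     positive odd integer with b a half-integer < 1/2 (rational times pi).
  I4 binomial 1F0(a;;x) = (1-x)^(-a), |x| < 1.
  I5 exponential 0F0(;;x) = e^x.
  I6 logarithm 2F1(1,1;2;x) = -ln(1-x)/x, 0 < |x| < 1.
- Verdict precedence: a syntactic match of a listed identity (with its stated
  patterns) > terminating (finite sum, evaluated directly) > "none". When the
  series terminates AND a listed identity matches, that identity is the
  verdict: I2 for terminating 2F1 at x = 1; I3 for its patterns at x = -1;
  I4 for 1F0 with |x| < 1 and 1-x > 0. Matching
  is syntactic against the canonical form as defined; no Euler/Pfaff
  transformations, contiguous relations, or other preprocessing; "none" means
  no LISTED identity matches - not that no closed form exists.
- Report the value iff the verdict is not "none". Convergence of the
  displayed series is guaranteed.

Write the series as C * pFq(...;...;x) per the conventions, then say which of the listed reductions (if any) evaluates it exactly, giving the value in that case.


The series (x = \frac{1}{3}) is 2F1: upper {1, 1}, lower {2}, prefactor -2. Verdict at x = \frac{1}{3}: the I6 logarithm reduction matches (the logarithm: parameters (1,1;2), x = \frac{1}{3}). Value: 6 \cdot \ln\left(\frac{2}{3}\right).

Key observation: x = \frac{1}{3} and striking the common factor k^2 + 1 reduces the term (C = -2, x = 1/3).
Step ratio: r(k) = \frac{1}{3} * (k+1) (k+1) / [(k+2) (k+1)] - rational in k. x = \frac{1}{3}; t_0 = -2; negate the roots.


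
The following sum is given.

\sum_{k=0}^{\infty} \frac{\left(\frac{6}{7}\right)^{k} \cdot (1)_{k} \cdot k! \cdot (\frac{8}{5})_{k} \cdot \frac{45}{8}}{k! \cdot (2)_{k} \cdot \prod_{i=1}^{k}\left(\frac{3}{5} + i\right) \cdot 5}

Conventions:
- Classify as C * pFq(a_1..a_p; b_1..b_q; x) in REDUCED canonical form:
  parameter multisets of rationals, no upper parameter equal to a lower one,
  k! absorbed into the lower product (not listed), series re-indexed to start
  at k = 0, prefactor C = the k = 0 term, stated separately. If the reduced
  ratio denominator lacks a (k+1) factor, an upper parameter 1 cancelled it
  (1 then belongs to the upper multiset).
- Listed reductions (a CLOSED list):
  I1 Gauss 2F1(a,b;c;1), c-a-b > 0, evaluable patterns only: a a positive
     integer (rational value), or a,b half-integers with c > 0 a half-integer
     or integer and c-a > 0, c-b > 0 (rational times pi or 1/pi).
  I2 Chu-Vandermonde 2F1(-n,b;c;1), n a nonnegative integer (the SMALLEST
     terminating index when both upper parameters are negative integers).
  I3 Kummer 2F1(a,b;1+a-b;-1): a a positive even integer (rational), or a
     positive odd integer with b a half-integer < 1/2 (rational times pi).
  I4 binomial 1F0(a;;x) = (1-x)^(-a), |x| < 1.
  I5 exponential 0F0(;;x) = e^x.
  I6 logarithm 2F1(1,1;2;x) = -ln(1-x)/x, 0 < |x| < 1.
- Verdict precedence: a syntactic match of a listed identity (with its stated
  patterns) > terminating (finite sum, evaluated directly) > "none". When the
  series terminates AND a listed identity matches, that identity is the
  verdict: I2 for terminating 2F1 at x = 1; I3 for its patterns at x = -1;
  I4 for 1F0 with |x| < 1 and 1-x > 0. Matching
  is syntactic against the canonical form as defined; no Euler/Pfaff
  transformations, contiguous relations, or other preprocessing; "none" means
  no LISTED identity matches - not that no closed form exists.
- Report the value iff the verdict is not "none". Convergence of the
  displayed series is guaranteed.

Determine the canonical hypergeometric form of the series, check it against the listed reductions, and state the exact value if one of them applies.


x = \frac{6}{7} here; the reduced form reads 2F1, upper {1, 1}, lower {2}, C = \frac{9}{8}. Verdict (x = \frac{6}{7}): the I6 logarithm reduction applies (the logarithm: parameters (1,1;2), x = \frac{6}{7}). Value: \left(-\frac{21}{16}\right) \cdot \ln\left(\frac{1}{7}\right).

Key observation: with t_0 = \frac{9}{8}, the constant factors (C = 9/8, x = 6/7) combine into one prefactor.
Ratio: r(k) = \frac{6}{7} * (k+1) (k+1) / [(k+2) (k+1)] ; factor over Q: parameters, x = \frac{6}{7}, and C = \frac{9}{8}.


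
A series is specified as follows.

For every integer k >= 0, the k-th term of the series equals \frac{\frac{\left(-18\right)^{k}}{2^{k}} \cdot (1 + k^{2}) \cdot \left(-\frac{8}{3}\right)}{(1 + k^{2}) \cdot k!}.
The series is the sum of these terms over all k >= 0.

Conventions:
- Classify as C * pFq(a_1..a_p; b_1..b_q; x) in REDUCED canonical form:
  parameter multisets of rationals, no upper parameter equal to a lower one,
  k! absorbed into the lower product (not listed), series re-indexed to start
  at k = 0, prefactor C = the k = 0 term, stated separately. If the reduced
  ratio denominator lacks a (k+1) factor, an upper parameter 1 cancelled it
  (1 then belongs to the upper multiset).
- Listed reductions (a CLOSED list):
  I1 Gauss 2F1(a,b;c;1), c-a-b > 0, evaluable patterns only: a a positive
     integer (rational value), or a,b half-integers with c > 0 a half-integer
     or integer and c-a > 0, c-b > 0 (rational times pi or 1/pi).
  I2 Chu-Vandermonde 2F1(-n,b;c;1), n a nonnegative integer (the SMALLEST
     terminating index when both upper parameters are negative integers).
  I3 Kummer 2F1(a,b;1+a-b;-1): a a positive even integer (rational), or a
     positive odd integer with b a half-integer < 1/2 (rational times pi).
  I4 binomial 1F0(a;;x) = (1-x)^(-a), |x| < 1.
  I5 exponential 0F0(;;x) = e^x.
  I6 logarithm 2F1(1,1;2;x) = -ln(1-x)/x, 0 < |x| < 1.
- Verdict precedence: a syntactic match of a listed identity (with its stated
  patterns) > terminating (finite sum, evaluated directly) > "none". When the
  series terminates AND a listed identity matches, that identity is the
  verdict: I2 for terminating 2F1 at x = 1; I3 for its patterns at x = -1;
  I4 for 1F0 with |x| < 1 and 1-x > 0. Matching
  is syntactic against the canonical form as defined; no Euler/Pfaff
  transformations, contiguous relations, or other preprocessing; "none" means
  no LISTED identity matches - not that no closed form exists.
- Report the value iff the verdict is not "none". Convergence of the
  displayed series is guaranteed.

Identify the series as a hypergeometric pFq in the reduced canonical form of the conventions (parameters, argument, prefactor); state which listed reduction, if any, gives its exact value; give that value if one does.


x = -9 here; the reduced form reads 0F0, upper {-}, lower {-}, C = -\frac{8}{3}. Verdict (x = -9): the I5 exponential reduction applies (the 0F0 exponential series at x = -9). Exact value: \left(-\frac{8}{3}\right) \cdot e^{-9}.

First insight: with t_0 = -\frac{8}{3}, k^2 + 1 divides numerator and denominator alike; C = -8/3 after cancelling.
Term ratio: r(k) = -9 * 1 / [(k+1)] ; factor over Q: parameters, x = -9, and C = -\frac{8}{3}.


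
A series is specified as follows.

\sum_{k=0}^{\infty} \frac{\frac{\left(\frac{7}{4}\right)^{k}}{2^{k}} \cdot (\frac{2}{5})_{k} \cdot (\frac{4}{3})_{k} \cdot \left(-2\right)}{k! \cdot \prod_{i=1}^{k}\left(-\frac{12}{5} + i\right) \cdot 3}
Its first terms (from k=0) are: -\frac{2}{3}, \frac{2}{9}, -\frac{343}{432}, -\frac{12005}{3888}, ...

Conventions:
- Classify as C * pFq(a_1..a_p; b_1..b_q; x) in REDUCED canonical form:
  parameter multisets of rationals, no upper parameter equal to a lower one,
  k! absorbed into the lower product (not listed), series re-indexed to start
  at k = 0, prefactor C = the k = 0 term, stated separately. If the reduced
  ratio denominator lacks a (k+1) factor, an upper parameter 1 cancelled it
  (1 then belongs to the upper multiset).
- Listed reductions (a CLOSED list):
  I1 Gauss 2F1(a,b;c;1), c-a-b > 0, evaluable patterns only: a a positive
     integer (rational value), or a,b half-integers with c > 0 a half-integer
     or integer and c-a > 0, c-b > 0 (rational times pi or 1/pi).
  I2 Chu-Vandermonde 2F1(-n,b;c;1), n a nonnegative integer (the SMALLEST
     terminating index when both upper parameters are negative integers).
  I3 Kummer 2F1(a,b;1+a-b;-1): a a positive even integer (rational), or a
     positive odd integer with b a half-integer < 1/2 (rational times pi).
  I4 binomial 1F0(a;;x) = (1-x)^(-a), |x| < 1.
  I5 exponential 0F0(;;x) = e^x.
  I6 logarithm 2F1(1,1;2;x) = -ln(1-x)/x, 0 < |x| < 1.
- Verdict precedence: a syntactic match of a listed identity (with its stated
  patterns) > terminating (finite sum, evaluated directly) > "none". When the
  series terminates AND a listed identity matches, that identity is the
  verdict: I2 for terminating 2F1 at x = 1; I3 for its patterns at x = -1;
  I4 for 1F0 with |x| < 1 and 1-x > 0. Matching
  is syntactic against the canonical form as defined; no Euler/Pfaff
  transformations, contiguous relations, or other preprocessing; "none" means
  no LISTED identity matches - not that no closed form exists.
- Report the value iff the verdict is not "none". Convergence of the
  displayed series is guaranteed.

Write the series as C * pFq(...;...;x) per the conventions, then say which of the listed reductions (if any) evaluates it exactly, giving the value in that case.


The series (x = \frac{7}{8}) is 2F1: upper {\frac{2}{5}, \frac{4}{3}}, lower {-\frac{7}{5}}, prefactor -\frac{2}{3}. Verdict: none - at argument \frac{7}{8} the multisets {\frac{2}{5}, \frac{4}{3}} ; {-\frac{7}{5}} match no listed identity.

Key step: t_0 = -\frac{2}{3} here, and the constant factors (C = -2/3, x = 7/8) combine into one prefactor.
Step ratio: r(k) = \frac{7}{8} * (k+\frac{2}{5}) (k+\frac{4}{3}) / [(k-\frac{7}{5}) (k+1)] ; factor over Q: parameters, x = \frac{7}{8}, and C = -\frac{2}{3}.


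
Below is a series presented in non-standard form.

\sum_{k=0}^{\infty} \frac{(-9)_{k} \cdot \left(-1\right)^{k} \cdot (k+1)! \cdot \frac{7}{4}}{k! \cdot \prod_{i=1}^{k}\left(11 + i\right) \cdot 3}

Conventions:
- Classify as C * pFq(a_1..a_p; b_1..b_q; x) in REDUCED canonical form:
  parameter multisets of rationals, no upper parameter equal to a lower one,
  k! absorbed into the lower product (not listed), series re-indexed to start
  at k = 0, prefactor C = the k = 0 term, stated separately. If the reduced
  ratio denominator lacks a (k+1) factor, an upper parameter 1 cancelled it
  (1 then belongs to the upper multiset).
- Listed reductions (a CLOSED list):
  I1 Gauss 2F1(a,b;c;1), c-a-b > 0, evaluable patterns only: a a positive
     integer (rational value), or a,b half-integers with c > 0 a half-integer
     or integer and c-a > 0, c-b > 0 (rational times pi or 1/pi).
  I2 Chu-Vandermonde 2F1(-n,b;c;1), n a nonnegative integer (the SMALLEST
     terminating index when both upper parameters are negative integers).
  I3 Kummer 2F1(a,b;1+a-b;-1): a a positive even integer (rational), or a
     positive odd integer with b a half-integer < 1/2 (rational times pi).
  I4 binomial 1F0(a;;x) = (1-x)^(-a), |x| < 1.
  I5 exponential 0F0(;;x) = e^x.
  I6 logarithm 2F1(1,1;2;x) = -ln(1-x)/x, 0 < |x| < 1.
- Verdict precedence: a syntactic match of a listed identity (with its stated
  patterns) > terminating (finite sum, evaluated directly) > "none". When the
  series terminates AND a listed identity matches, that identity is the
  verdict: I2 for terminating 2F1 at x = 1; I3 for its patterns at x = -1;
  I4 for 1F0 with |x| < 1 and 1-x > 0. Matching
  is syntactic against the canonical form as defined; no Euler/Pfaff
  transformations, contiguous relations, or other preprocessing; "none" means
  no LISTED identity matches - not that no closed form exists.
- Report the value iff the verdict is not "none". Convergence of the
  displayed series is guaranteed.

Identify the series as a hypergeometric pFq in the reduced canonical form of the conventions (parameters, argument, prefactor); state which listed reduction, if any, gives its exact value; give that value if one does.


Canonical form: C = \frac{7}{12} times 2F1 with upper {-9, 2}, lower {12}, x = -1. Verdict: the Kummer evaluation I3 fires (x = -1; c = 12 equals 1+a-b for upper {-9, 2}: listed pattern). Hence: \frac{77}{24}.

The tell: t_0 = \frac{7}{12} here, and the constant factors (C = 7/12) combine into one prefactor.
Adjacent-term ratio: r(k) = -1 * (k-9) (k+2) / [(k+12) (k+1)] ; factor over Q: parameters, x = -1, and C = \frac{7}{12}.


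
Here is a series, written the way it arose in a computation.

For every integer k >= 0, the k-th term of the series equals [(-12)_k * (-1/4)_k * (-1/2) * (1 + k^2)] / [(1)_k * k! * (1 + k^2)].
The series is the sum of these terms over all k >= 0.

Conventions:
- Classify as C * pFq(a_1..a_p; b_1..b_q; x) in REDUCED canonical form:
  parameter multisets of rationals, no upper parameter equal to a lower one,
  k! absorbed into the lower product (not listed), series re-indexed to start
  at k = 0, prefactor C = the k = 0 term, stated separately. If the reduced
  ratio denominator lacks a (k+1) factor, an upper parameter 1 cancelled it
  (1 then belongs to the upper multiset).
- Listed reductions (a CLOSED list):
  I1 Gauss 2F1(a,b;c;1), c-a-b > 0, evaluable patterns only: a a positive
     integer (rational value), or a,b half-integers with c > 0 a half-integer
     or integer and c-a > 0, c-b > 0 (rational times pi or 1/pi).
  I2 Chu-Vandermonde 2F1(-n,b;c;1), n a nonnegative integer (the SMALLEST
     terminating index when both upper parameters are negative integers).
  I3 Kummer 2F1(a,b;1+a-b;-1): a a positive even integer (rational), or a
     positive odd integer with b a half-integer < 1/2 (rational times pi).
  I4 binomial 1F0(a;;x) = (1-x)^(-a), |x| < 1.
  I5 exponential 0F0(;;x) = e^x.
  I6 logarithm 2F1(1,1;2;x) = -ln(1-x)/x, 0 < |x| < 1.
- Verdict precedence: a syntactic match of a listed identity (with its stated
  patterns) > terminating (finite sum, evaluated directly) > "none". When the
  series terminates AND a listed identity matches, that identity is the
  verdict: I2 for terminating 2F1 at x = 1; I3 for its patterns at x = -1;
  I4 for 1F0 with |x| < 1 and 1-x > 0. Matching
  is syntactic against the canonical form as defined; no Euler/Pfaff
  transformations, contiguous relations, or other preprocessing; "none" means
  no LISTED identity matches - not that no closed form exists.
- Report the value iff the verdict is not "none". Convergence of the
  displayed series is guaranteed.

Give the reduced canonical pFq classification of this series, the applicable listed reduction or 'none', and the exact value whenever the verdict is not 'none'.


Key observation: t_0 = -1/2 here, and the factor k^2 + 1 cancels (top and bottom), leaving C = -1/2, x = 1.
Consecutive-term ratio: r(k) = 1 * (k-12) (k-1/4) / [(k+1) (k+1)] ; factor over Q: parameters, x = 1, and C = -1/2.

Canonical form: C = -1/2 times 2F1 with upper {-12, -1/4}, lower {1}, x = 1. Verdict (x = 1): the Chu-Vandermonde identity I2 applies (terminating 2F1 at x = 1 with n = 12, b = -1/4, c = 1). Its exact value is -35730014775/34359738368.
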